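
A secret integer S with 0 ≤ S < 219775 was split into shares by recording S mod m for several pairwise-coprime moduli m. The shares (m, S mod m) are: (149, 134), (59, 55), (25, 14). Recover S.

The moduli are pairwise coprime; N = 149·59·25 = 219775.
N/149 = 1475; 1475 ≡ 134 (mod 149); 134·139 ≡ 1, so inverse 139.
N/59 = 3725; 3725 ≡ 8 (mod 59); 8·37 ≡ 1, so inverse 37.
N/25 = 8791; 8791 ≡ 16 (mod 25); 16·11 ≡ 1, so inverse 11.
S ≡ 134·1475·139 + 55·3725·37 + 14·8791·11 = 36407539.
36407539 mod 219775 = 144664.

144664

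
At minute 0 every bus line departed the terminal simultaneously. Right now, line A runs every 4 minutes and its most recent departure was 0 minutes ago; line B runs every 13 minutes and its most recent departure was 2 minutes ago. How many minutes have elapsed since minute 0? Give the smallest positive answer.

28

Combine the congruences pairwise.
From t ≡ 0 (mod 4) write t = 0 + 4s. Substituting into t ≡ 2 (mod 13) gives 4s ≡ 2 (mod 13), and since 4⁻¹ ≡ 10 (mod 13), s ≡ 7. Hence t ≡ 0 + 4·7 = 28 (mod 52).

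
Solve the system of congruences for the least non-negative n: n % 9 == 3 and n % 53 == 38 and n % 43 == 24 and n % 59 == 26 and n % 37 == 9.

11998443

From n ≡ 3 (mod 9) write n = 3 + 9t. Substituting into n ≡ 38 (mod 53) gives 9t ≡ 35 (mod 53), and since 9⁻¹ ≡ 6 (mod 53), t ≡ 51. Hence n ≡ 3 + 9·51 = 462 (mod 477).
From n ≡ 462 (mod 477) write n = 462 + 477t. Substituting into n ≡ 24 (mod 43) gives 477t ≡ 35 (mod 43), and since 4⁻¹ ≡ 11 (mod 43), t ≡ 41. Hence n ≡ 462 + 477·41 = 20019 (mod 20511).
From n ≡ 20019 (mod 20511) write n = 20019 + 20511t. Substituting into n ≡ 26 (mod 59) gives 20511t ≡ 8 (mod 59), and since 38⁻¹ ≡ 14 (mod 59), t ≡ 53. Hence n ≡ 20019 + 20511·53 = 1107102 (mod 1210149).
From n ≡ 1107102 (mod 1210149) write n = 1107102 + 1210149t. Substituting into n ≡ 9 (mod 37) gives 1210149t ≡ 21 (mod 37), and since 27⁻¹ ≡ 11 (mod 37), t ≡ 9. Hence n ≡ 1107102 + 1210149·9 = 11998443 (mod 44775513).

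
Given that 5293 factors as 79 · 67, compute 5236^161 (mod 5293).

Mod 79: 5236 ≡ 22; by Fermat, exponent reduces to 161 mod 78 = 5; 22^5 ≡ 67 (mod 79).
Mod 67: 5236 ≡ 10; by Fermat, exponent reduces to 161 mod 66 = 29; 10^29 ≡ 4 (mod 67).
Combine by CRT: x ≡ 67 (mod 79), x ≡ 4 (mod 67) ⇒ x ≡ 3622 (mod 5293).

3622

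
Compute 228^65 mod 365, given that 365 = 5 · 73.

138

Mod 5: 228 ≡ 3; by Fermat, exponent reduces to 65 mod 4 = 1; 3^1 ≡ 3 (mod 5).
Mod 73: 228 ≡ 9; 9^65 ≡ 65 (mod 73).
Combine by CRT: x ≡ 3 (mod 5), x ≡ 65 (mod 73) ⇒ x ≡ 138 (mod 365).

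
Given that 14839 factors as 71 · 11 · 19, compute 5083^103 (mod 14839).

4060

Mod 71: 5083 ≡ 42; by Fermat, exponent reduces to 103 mod 70 = 33; 42^33 ≡ 13 (mod 71).
Mod 11: 5083 ≡ 1; by Fermat, exponent reduces to 103 mod 10 = 3; 1^3 ≡ 1 (mod 11).
Mod 19: 5083 ≡ 10; by Fermat, exponent reduces to 103 mod 18 = 13; 10^13 ≡ 13 (mod 19).
Combine by CRT: x ≡ 13 (mod 71), x ≡ 1 (mod 11), x ≡ 13 (mod 19) ⇒ x ≡ 4060 (mod 14839).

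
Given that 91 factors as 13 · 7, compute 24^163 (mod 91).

80

Mod 13: 24 ≡ 11; by Fermat, exponent reduces to 163 mod 12 = 7; 11^7 ≡ 2 (mod 13).
Mod 7: 24 ≡ 3; by Fermat, exponent reduces to 163 mod 6 = 1; 3^1 ≡ 3 (mod 7).
Combine by CRT: x ≡ 2 (mod 13), x ≡ 3 (mod 7) ⇒ x ≡ 80 (mod 91).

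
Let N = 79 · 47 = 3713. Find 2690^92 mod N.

2304

Mod 79: 2690 ≡ 4; by Fermat, exponent reduces to 92 mod 78 = 14; 4^14 ≡ 13 (mod 79).
Mod 47: 2690 ≡ 11; since 46 | 92, by Fermat 11^92 ≡ 1 (mod 47).
Combine by CRT: x ≡ 13 (mod 79), x ≡ 1 (mod 47) ⇒ x ≡ 2304 (mod 3713).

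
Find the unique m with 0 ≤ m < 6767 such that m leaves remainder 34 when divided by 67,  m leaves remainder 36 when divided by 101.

Combine the congruences pairwise.
From m ≡ 34 (mod 67) write m = 34 + 67t. Substituting into m ≡ 36 (mod 101) gives 67t ≡ 2 (mod 101), and since 67⁻¹ ≡ 98 (mod 101), t ≡ 95. Hence m ≡ 34 + 67·95 = 6399 (mod 6767).

6399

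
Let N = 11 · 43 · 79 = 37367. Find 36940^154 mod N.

10928

Mod 11: 36940 ≡ 2; by Fermat, exponent reduces to 154 mod 10 = 4; 2^4 ≡ 5 (mod 11).
Mod 43: 36940 ≡ 3; by Fermat, exponent reduces to 154 mod 42 = 28; 3^28 ≡ 6 (mod 43).
Mod 79: 36940 ≡ 47; by Fermat, exponent reduces to 154 mod 78 = 76; 47^76 ≡ 26 (mod 79).
Combine by CRT: x ≡ 5 (mod 11), x ≡ 6 (mod 43), x ≡ 26 (mod 79) ⇒ x ≡ 10928 (mod 37367).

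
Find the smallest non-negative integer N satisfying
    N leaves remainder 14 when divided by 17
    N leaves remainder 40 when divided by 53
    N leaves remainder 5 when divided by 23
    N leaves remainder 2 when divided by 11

The moduli are pairwise coprime; M = 17·53·23·11 = 227953.
M/17 = 13409; 13409 ≡ 13 (mod 17); 13·4 ≡ 1, so inverse 4.
M/53 = 4301; 4301 ≡ 8 (mod 53); 8·20 ≡ 1, so inverse 20.
M/23 = 9911; 9911 ≡ 21 (mod 23); 21·11 ≡ 1, so inverse 11.
M/11 = 20723; 20723 ≡ 10 (mod 11); 10·10 ≡ 1, so inverse 10.
N ≡ 14·13409·4 + 40·4301·20 + 5·9911·11 + 2·20723·10 = 5151269.
5151269 mod 227953 = 136303.

136303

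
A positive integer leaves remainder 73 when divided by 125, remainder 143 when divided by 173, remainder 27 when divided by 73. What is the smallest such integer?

From k ≡ 73 (mod 125) write k = 73 + 125t. Substituting into k ≡ 143 (mod 173) gives 125t ≡ 70 (mod 173), and since 125⁻¹ ≡ 18 (mod 173), t ≡ 49. Hence k ≡ 73 + 125·49 = 6198 (mod 21625).
From k ≡ 6198 (mod 21625) write k = 6198 + 21625t. Substituting into k ≡ 27 (mod 73) gives 21625t ≡ 34 (mod 73), and since 17⁻¹ ≡ 43 (mod 73), t ≡ 2. Hence k ≡ 6198 + 21625·2 = 49448 (mod 1578625).

49448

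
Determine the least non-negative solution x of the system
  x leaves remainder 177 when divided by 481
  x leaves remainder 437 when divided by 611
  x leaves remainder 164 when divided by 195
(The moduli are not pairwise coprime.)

44429

gcd(481, 611) = 13 and 13 | (437 − 177), so the pair is consistent; merging gives x ≡ 21822 (mod 22607), where 22607 = lcm(481, 611).
gcd(22607, 195) = 13 and 13 | (164 − 21822), so the pair is consistent; merging gives x ≡ 44429 (mod 339105), where 339105 = lcm(22607, 195).
The solution is unique modulo lcm(481, 611, 195) = 339105.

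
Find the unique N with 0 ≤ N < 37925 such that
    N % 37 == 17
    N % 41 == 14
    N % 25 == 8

3458

The moduli are pairwise coprime; M = 37·41·25 = 37925.
M/37 = 1025; 1025 ≡ 26 (mod 37); 26·10 ≡ 1, so inverse 10.
M/41 = 925; 925 ≡ 23 (mod 41); 23·25 ≡ 1, so inverse 25.
M/25 = 1517; 1517 ≡ 17 (mod 25); 17·3 ≡ 1, so inverse 3.
N ≡ 17·1025·10 + 14·925·25 + 8·1517·3 = 534408.
534408 mod 37925 = 3458.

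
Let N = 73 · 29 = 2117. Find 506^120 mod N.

1524

Mod 73: 506 ≡ 68; by Fermat, exponent reduces to 120 mod 72 = 48; 68^48 ≡ 64 (mod 73).
Mod 29: 506 ≡ 13; by Fermat, exponent reduces to 120 mod 28 = 8; 13^8 ≡ 16 (mod 29).
Combine by CRT: x ≡ 64 (mod 73), x ≡ 16 (mod 29) ⇒ x ≡ 1524 (mod 2117).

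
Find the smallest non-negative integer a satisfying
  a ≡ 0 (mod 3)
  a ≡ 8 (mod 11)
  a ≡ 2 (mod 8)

The moduli are pairwise coprime; N = 3·11·8 = 264.
N/3 = 88; 88 ≡ 1 (mod 3), inverse 1.
N/11 = 24; 24 ≡ 2 (mod 11); 2·6 ≡ 1, so inverse 6.
N/8 = 33; 33 ≡ 1 (mod 8), inverse 1.
a ≡ 0·88·1 + 8·24·6 + 2·33·1 = 1218.
1218 mod 264 = 162.

162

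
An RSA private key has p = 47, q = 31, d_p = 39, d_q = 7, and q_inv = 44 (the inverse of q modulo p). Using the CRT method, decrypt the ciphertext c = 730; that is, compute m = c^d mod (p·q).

m₁ = c^(d_p) mod p: c ≡ 25 (mod 47), and 25^39 mod 47 = 7.
m₂ = c^(d_q) mod q: c ≡ 17 (mod 31), and 17^7 mod 31 = 12.
h = q_inv·(m₁ − m₂) mod p = 44·(7 − 12) mod 47 = 15.
m = m₂ + h·q = 12 + 15·31 = 477.

477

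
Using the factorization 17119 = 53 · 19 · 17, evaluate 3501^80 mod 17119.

14672

Mod 53: 3501 ≡ 3; by Fermat, exponent reduces to 80 mod 52 = 28; 3^28 ≡ 44 (mod 53).
Mod 19: 3501 ≡ 5; by Fermat, exponent reduces to 80 mod 18 = 8; 5^8 ≡ 4 (mod 19).
Mod 17: 3501 ≡ 16; since 16 | 80, by Fermat 16^80 ≡ 1 (mod 17).
Combine by CRT: x ≡ 44 (mod 53), x ≡ 4 (mod 19), x ≡ 1 (mod 17) ⇒ x ≡ 14672 (mod 17119).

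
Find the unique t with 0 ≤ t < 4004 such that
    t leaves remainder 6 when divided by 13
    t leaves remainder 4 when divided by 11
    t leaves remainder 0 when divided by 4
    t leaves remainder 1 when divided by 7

708

From t ≡ 6 (mod 13) write t = 6 + 13s. Substituting into t ≡ 4 (mod 11) gives 13s ≡ 9 (mod 11), and since 2⁻¹ ≡ 6 (mod 11), s ≡ 10. Hence t ≡ 6 + 13·10 = 136 (mod 143).
From t ≡ 136 (mod 143) write t = 136 + 143s. Substituting into t ≡ 0 (mod 4) gives 143s ≡ 0 (mod 4), and since 3⁻¹ ≡ 3 (mod 4), s ≡ 0. Hence t ≡ 136 + 143·0 = 136 (mod 572).
From t ≡ 136 (mod 572) write t = 136 + 572s. Substituting into t ≡ 1 (mod 7) gives 572s ≡ 5 (mod 7), and since 5⁻¹ ≡ 3 (mod 7), s ≡ 1. Hence t ≡ 136 + 572·1 = 708 (mod 4004).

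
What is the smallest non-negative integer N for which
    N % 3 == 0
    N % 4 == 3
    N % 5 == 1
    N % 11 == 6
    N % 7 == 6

3471

The moduli are pairwise coprime; M = 3·4·5·11·7 = 4620.
M/3 = 1540; 1540 ≡ 1 (mod 3), inverse 1.
M/4 = 1155; 1155 ≡ 3 (mod 4); 3·3 ≡ 1, so inverse 3.
M/5 = 924; 924 ≡ 4 (mod 5); 4·4 ≡ 1, so inverse 4.
M/11 = 420; 420 ≡ 2 (mod 11); 2·6 ≡ 1, so inverse 6.
M/7 = 660; 660 ≡ 2 (mod 7); 2·4 ≡ 1, so inverse 4.
N ≡ 0·1540·1 + 3·1155·3 + 1·924·4 + 6·420·6 + 6·660·4 = 45051.
45051 mod 4620 = 3471.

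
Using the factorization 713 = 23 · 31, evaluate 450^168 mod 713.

35

Mod 23: 450 ≡ 13; by Fermat, exponent reduces to 168 mod 22 = 14; 13^14 ≡ 12 (mod 23).
Mod 31: 450 ≡ 16; by Fermat, exponent reduces to 168 mod 30 = 18; 16^18 ≡ 4 (mod 31).
Combine by CRT: x ≡ 12 (mod 23), x ≡ 4 (mod 31) ⇒ x ≡ 35 (mod 713).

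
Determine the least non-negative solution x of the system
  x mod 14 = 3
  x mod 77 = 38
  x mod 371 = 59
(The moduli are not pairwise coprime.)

gcd(14, 77) = 7 and 7 | (38 − 3), so the pair is consistent; merging gives x ≡ 115 (mod 154), where 154 = lcm(14, 77).
gcd(154, 371) = 7 and 7 | (59 − 115), so the pair is consistent; merging gives x ≡ 6737 (mod 8162), where 8162 = lcm(154, 371).
The solution is unique modulo lcm(14, 77, 371) = 8162.

6737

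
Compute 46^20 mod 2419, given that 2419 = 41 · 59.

Mod 41: 46 ≡ 5; 5^20 ≡ 1 (mod 41).
Mod 59: 46 ≡ 46; 46^20 ≡ 57 (mod 59).
Combine by CRT: x ≡ 1 (mod 41), x ≡ 57 (mod 59) ⇒ x ≡ 411 (mod 2419).

411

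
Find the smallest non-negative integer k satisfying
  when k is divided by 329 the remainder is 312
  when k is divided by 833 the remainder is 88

Combine the congruences pairwise.
gcd(329, 833) = 7 and 7 | (88 − 312), so the pair is consistent; merging gives k ≡ 30909 (mod 39151), where 39151 = lcm(329, 833).
The solution is unique modulo lcm(329, 833) = 39151.

30909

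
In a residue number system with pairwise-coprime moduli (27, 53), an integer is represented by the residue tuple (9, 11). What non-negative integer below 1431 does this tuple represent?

From x ≡ 9 (mod 27) write x = 9 + 27t. Substituting into x ≡ 11 (mod 53) gives 27t ≡ 2 (mod 53), and since 27⁻¹ ≡ 2 (mod 53), t ≡ 4. Hence x ≡ 9 + 27·4 = 117 (mod 1431).

117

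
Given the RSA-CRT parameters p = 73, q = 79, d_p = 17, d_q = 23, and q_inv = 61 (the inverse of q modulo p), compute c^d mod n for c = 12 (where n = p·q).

m₁ = c^(d_p) mod p: c ≡ 12 (mod 73), and 12^17 mod 73 = 6.
m₂ = c^(d_q) mod q: c ≡ 12 (mod 79), and 12^23 mod 79 = 71.
h = q_inv·(m₁ − m₂) mod p = 61·(6 − 71) mod 73 = 50.
m = m₂ + h·q = 71 + 50·79 = 4021.

4021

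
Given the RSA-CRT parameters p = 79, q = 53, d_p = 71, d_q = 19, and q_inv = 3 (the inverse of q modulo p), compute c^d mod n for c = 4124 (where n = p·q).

2601

m₁ = c^(d_p) mod p: c ≡ 16 (mod 79), and 16^71 mod 79 = 73.
m₂ = c^(d_q) mod q: c ≡ 43 (mod 53), and 43^19 mod 53 = 4.
h = q_inv·(m₁ − m₂) mod p = 3·(73 − 4) mod 79 = 49.
m = m₂ + h·q = 4 + 49·53 = 2601.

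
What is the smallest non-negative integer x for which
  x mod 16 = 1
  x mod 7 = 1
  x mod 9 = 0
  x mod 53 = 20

7281

From x ≡ 1 (mod 16) write x = 1 + 16t. Substituting into x ≡ 1 (mod 7) gives 16t ≡ 0 (mod 7), and since 2⁻¹ ≡ 4 (mod 7), t ≡ 0. Hence x ≡ 1 + 16·0 = 1 (mod 112).
From x ≡ 1 (mod 112) write x = 1 + 112t. Substituting into x ≡ 0 (mod 9) gives 112t ≡ 8 (mod 9), and since 4⁻¹ ≡ 7 (mod 9), t ≡ 2. Hence x ≡ 1 + 112·2 = 225 (mod 1008).
From x ≡ 225 (mod 1008) write x = 225 + 1008t. Substituting into x ≡ 20 (mod 53) gives 1008t ≡ 7 (mod 53), and since 1⁻¹ ≡ 1 (mod 53), t ≡ 7. Hence x ≡ 225 + 1008·7 = 7281 (mod 53424).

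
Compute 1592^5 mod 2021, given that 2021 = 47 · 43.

1248

Mod 47: 1592 ≡ 41; 41^5 ≡ 26 (mod 47).
Mod 43: 1592 ≡ 1; 1^5 ≡ 1 (mod 43).
Combine by CRT: x ≡ 26 (mod 47), x ≡ 1 (mod 43) ⇒ x ≡ 1248 (mod 2021).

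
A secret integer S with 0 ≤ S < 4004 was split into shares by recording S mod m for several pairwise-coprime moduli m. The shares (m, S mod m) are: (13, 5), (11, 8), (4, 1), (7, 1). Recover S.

2241

The moduli are pairwise coprime; N = 13·11·4·7 = 4004.
N/13 = 308; 308 ≡ 9 (mod 13); 9·3 ≡ 1, so inverse 3.
N/11 = 364; 364 ≡ 1 (mod 11), inverse 1.
N/4 = 1001; 1001 ≡ 1 (mod 4), inverse 1.
N/7 = 572; 572 ≡ 5 (mod 7); 5·3 ≡ 1, so inverse 3.
S ≡ 5·308·3 + 8·364·1 + 1·1001·1 + 1·572·3 = 10249.
10249 mod 4004 = 2241.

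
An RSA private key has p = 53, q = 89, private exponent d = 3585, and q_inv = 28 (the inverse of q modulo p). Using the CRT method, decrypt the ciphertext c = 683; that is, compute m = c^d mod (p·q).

4412

d_p = d mod (p−1) = 3585 mod 52 = 49; d_q = d mod (q−1) = 65.
m₁ = c^(d_p) mod p: c ≡ 47 (mod 53), and 47^49 mod 53 = 13.
m₂ = c^(d_q) mod q: c ≡ 60 (mod 89), and 60^65 mod 89 = 51.
h = q_inv·(m₁ − m₂) mod p = 28·(13 − 51) mod 53 = 49.
m = m₂ + h·q = 51 + 49·89 = 4412.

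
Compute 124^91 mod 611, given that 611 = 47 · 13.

58

Mod 47: 124 ≡ 30; by Fermat, exponent reduces to 91 mod 46 = 45; 30^45 ≡ 11 (mod 47).
Mod 13: 124 ≡ 7; by Fermat, exponent reduces to 91 mod 12 = 7; 7^7 ≡ 6 (mod 13).
Combine by CRT: x ≡ 11 (mod 47), x ≡ 6 (mod 13) ⇒ x ≡ 58 (mod 611).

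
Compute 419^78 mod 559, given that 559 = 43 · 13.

183

Mod 43: 419 ≡ 32; by Fermat, exponent reduces to 78 mod 42 = 36; 32^36 ≡ 11 (mod 43).
Mod 13: 419 ≡ 3; by Fermat, exponent reduces to 78 mod 12 = 6; 3^6 ≡ 1 (mod 13).
Combine by CRT: x ≡ 11 (mod 43), x ≡ 1 (mod 13) ⇒ x ≡ 183 (mod 559).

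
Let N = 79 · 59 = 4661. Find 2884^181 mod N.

Mod 79: 2884 ≡ 40; by Fermat, exponent reduces to 181 mod 78 = 25; 40^25 ≡ 31 (mod 79).
Mod 59: 2884 ≡ 52; by Fermat, exponent reduces to 181 mod 58 = 7; 52^7 ≡ 38 (mod 59).
Combine by CRT: x ≡ 31 (mod 79), x ≡ 38 (mod 59) ⇒ x ≡ 1690 (mod 4661).

1690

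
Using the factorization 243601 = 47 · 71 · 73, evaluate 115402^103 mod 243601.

138891

Mod 47: 115402 ≡ 17; by Fermat, exponent reduces to 103 mod 46 = 11; 17^11 ≡ 6 (mod 47).
Mod 71: 115402 ≡ 27; by Fermat, exponent reduces to 103 mod 70 = 33; 27^33 ≡ 15 (mod 71).
Mod 73: 115402 ≡ 62; by Fermat, exponent reduces to 103 mod 72 = 31; 62^31 ≡ 45 (mod 73).
Combine by CRT: x ≡ 6 (mod 47), x ≡ 15 (mod 71), x ≡ 45 (mod 73) ⇒ x ≡ 138891 (mod 243601).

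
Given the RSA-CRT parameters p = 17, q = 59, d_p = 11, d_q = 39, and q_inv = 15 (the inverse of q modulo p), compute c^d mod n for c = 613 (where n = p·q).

m₁ = c^(d_p) mod p: c ≡ 1 (mod 17), and 1^11 mod 17 = 1.
m₂ = c^(d_q) mod q: c ≡ 23 (mod 59), and 23^39 mod 59 = 32.
h = q_inv·(m₁ − m₂) mod p = 15·(1 − 32) mod 17 = 11.
m = m₂ + h·q = 32 + 11·59 = 681.

681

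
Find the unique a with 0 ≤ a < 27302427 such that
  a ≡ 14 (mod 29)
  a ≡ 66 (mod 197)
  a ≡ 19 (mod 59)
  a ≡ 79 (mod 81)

The moduli are pairwise coprime; N = 29·197·59·81 = 27302427.
N/29 = 941463; 941463 ≡ 7 (mod 29); 7·25 ≡ 1, so inverse 25.
N/197 = 138591; 138591 ≡ 100 (mod 197); 100·132 ≡ 1, so inverse 132.
N/59 = 462753; 462753 ≡ 16 (mod 59); 16·48 ≡ 1, so inverse 48.
N/81 = 337067; 337067 ≡ 26 (mod 81); 26·53 ≡ 1, so inverse 53.
a ≡ 14·941463·25 + 66·138591·132 + 19·462753·48 + 79·337067·53 = 3370247107.
3370247107 mod 27302427 = 12048586.

12048586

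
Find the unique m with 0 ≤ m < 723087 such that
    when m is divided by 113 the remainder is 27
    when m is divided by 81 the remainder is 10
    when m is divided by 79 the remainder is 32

The moduli are pairwise coprime; N = 113·81·79 = 723087.
N/113 = 6399; 6399 ≡ 71 (mod 113); 71·78 ≡ 1, so inverse 78.
N/81 = 8927; 8927 ≡ 17 (mod 81); 17·62 ≡ 1, so inverse 62.
N/79 = 9153; 9153 ≡ 68 (mod 79); 68·43 ≡ 1, so inverse 43.
m ≡ 27·6399·78 + 10·8927·62 + 32·9153·43 = 31605562.
31605562 mod 723087 = 512821.

512821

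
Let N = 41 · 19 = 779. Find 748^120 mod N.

Mod 41: 748 ≡ 10; since 40 | 120, by Fermat 10^120 ≡ 1 (mod 41).
Mod 19: 748 ≡ 7; by Fermat, exponent reduces to 120 mod 18 = 12; 7^12 ≡ 1 (mod 19).
Combine by CRT: x ≡ 1 (mod 41), x ≡ 1 (mod 19) ⇒ x ≡ 1 (mod 779).

1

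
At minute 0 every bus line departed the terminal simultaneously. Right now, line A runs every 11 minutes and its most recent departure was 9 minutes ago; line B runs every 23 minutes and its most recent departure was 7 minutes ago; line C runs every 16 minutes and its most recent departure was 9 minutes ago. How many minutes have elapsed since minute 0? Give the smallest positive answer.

From t ≡ 9 (mod 11) write t = 9 + 11s. Substituting into t ≡ 7 (mod 23) gives 11s ≡ 21 (mod 23), and since 11⁻¹ ≡ 21 (mod 23), s ≡ 4. Hence t ≡ 9 + 11·4 = 53 (mod 253).
From t ≡ 53 (mod 253) write t = 53 + 253s. Substituting into t ≡ 9 (mod 16) gives 253s ≡ 4 (mod 16), and since 13⁻¹ ≡ 5 (mod 16), s ≡ 4. Hence t ≡ 53 + 253·4 = 1065 (mod 4048).

1065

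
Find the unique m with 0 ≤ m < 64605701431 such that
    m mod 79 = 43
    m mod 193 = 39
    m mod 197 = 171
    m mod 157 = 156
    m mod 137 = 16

27763041933

The moduli are pairwise coprime; N = 79·193·197·157·137 = 64605701431.
N/79 = 817793689; 817793689 ≡ 67 (mod 79); 67·46 ≡ 1, so inverse 46.
N/193 = 334744567; 334744567 ≡ 156 (mod 193); 156·73 ≡ 1, so inverse 73.
N/197 = 327947723; 327947723 ≡ 50 (mod 197); 50·67 ≡ 1, so inverse 67.
N/157 = 411501283; 411501283 ≡ 44 (mod 157); 44·25 ≡ 1, so inverse 25.
N/137 = 471574463; 471574463 ≡ 50 (mod 137); 50·74 ≡ 1, so inverse 74.
m ≡ 43·817793689·46 + 39·334744567·73 + 171·327947723·67 + 156·411501283·25 + 16·471574463·74 = 8491109929394.
8491109929394 mod 64605701431 = 27763041933.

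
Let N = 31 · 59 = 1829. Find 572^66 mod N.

Mod 31: 572 ≡ 14; by Fermat, exponent reduces to 66 mod 30 = 6; 14^6 ≡ 8 (mod 31).
Mod 59: 572 ≡ 41; by Fermat, exponent reduces to 66 mod 58 = 8; 41^8 ≡ 48 (mod 59).
Combine by CRT: x ≡ 8 (mod 31), x ≡ 48 (mod 59) ⇒ x ≡ 225 (mod 1829).

225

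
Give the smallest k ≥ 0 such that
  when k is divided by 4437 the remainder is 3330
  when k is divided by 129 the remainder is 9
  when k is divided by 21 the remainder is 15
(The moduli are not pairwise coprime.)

gcd(4437, 129) = 3 and 3 | (9 − 3330), so the pair is consistent; merging gives k ≡ 140877 (mod 190791), where 190791 = lcm(4437, 129).
gcd(190791, 21) = 3 and 3 | (15 − 140877), so the pair is consistent; merging gives k ≡ 331668 (mod 1335537), where 1335537 = lcm(190791, 21).
The solution is unique modulo lcm(4437, 129, 21) = 1335537.

331668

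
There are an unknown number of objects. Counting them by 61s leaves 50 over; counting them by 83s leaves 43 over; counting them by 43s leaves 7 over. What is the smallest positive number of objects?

125954

Combine the congruences pairwise.
From N ≡ 50 (mod 61) write N = 50 + 61t. Substituting into N ≡ 43 (mod 83) gives 61t ≡ 76 (mod 83), and since 61⁻¹ ≡ 49 (mod 83), t ≡ 72. Hence N ≡ 50 + 61·72 = 4442 (mod 5063).
From N ≡ 4442 (mod 5063) write N = 4442 + 5063t. Substituting into N ≡ 7 (mod 43) gives 5063t ≡ 37 (mod 43), and since 32⁻¹ ≡ 39 (mod 43), t ≡ 24. Hence N ≡ 4442 + 5063·24 = 125954 (mod 217709).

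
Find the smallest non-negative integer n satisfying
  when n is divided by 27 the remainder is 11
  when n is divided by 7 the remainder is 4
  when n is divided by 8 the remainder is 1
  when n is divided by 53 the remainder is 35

4169

Combine the congruences pairwise.
From n ≡ 11 (mod 27) write n = 11 + 27t. Substituting into n ≡ 4 (mod 7) gives 27t ≡ 0 (mod 7), and since 6⁻¹ ≡ 6 (mod 7), t ≡ 0. Hence n ≡ 11 + 27·0 = 11 (mod 189).
From n ≡ 11 (mod 189) write n = 11 + 189t. Substituting into n ≡ 1 (mod 8) gives 189t ≡ 6 (mod 8), and since 5⁻¹ ≡ 5 (mod 8), t ≡ 6. Hence n ≡ 11 + 189·6 = 1145 (mod 1512).
From n ≡ 1145 (mod 1512) write n = 1145 + 1512t. Substituting into n ≡ 35 (mod 53) gives 1512t ≡ 3 (mod 53), and since 28⁻¹ ≡ 36 (mod 53), t ≡ 2. Hence n ≡ 1145 + 1512·2 = 4169 (mod 80136).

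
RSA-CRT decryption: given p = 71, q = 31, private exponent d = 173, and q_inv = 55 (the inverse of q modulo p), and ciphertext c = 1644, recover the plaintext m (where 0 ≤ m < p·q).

683

d_p = d mod (p−1) = 173 mod 70 = 33; d_q = d mod (q−1) = 23.
m₁ = c^(d_p) mod p: c ≡ 11 (mod 71), and 11^33 mod 71 = 44.
m₂ = c^(d_q) mod q: c ≡ 1 (mod 31), and 1^23 mod 31 = 1.
h = q_inv·(m₁ − m₂) mod p = 55·(44 − 1) mod 71 = 22.
m = m₂ + h·q = 1 + 22·31 = 683.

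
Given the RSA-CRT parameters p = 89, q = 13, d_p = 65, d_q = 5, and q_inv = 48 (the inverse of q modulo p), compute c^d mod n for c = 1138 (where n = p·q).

921

m₁ = c^(d_p) mod p: c ≡ 70 (mod 89), and 70^65 mod 89 = 31.
m₂ = c^(d_q) mod q: c ≡ 7 (mod 13), and 7^5 mod 13 = 11.
h = q_inv·(m₁ − m₂) mod p = 48·(31 − 11) mod 89 = 70.
m = m₂ + h·q = 11 + 70·13 = 921.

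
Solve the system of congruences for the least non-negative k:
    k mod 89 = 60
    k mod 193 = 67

From k ≡ 60 (mod 89) write k = 60 + 89t. Substituting into k ≡ 67 (mod 193) gives 89t ≡ 7 (mod 193), and since 89⁻¹ ≡ 180 (mod 193), t ≡ 102. Hence k ≡ 60 + 89·102 = 9138 (mod 17177).

9138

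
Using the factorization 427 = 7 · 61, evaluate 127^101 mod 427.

Mod 7: 127 ≡ 1; by Fermat, exponent reduces to 101 mod 6 = 5; 1^5 ≡ 1 (mod 7).
Mod 61: 127 ≡ 5; by Fermat, exponent reduces to 101 mod 60 = 41; 5^41 ≡ 4 (mod 61).
Combine by CRT: x ≡ 1 (mod 7), x ≡ 4 (mod 61) ⇒ x ≡ 309 (mod 427).

309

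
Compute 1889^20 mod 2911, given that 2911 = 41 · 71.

Mod 41: 1889 ≡ 3; 3^20 ≡ 40 (mod 41).
Mod 71: 1889 ≡ 43; 43^20 ≡ 48 (mod 71).
Combine by CRT: x ≡ 40 (mod 41), x ≡ 48 (mod 71) ⇒ x ≡ 2746 (mod 2911).

2746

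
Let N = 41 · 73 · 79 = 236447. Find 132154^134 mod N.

175557

Mod 41: 132154 ≡ 11; by Fermat, exponent reduces to 134 mod 40 = 14; 11^14 ≡ 36 (mod 41).
Mod 73: 132154 ≡ 24; by Fermat, exponent reduces to 134 mod 72 = 62; 24^62 ≡ 65 (mod 73).
Mod 79: 132154 ≡ 66; by Fermat, exponent reduces to 134 mod 78 = 56; 66^56 ≡ 19 (mod 79).
Combine by CRT: x ≡ 36 (mod 41), x ≡ 65 (mod 73), x ≡ 19 (mod 79) ⇒ x ≡ 175557 (mod 236447).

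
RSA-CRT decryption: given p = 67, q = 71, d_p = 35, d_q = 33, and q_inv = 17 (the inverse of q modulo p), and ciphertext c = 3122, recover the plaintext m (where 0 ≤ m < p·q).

m₁ = c^(d_p) mod p: c ≡ 40 (mod 67), and 40^35 mod 67 = 59.
m₂ = c^(d_q) mod q: c ≡ 69 (mod 71), and 69^33 mod 71 = 53.
h = q_inv·(m₁ − m₂) mod p = 17·(59 − 53) mod 67 = 35.
m = m₂ + h·q = 53 + 35·71 = 2538.

2538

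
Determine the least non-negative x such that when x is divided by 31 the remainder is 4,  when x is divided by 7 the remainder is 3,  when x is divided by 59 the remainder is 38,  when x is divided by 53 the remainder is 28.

426254

From x ≡ 4 (mod 31) write x = 4 + 31t. Substituting into x ≡ 3 (mod 7) gives 31t ≡ 6 (mod 7), and since 3⁻¹ ≡ 5 (mod 7), t ≡ 2. Hence x ≡ 4 + 31·2 = 66 (mod 217).
From x ≡ 66 (mod 217) write x = 66 + 217t. Substituting into x ≡ 38 (mod 59) gives 217t ≡ 31 (mod 59), and since 40⁻¹ ≡ 31 (mod 59), t ≡ 17. Hence x ≡ 66 + 217·17 = 3755 (mod 12803).
From x ≡ 3755 (mod 12803) write x = 3755 + 12803t. Substituting into x ≡ 28 (mod 53) gives 12803t ≡ 36 (mod 53), and since 30⁻¹ ≡ 23 (mod 53), t ≡ 33. Hence x ≡ 3755 + 12803·33 = 426254 (mod 678559).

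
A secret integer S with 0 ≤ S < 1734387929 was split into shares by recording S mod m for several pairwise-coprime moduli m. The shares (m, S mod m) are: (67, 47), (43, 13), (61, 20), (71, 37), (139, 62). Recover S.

735363438

The moduli are pairwise coprime; N = 67·43·61·71·139 = 1734387929.
N/67 = 25886387; 25886387 ≡ 66 (mod 67); 66·66 ≡ 1, so inverse 66.
N/43 = 40334603; 40334603 ≡ 1 (mod 43), inverse 1.
N/61 = 28432589; 28432589 ≡ 1 (mod 61), inverse 1.
N/71 = 24427999; 24427999 ≡ 23 (mod 71); 23·34 ≡ 1, so inverse 34.
N/139 = 12477611; 12477611 ≡ 137 (mod 139); 137·69 ≡ 1, so inverse 69.
S ≡ 47·25886387·66 + 13·40334603·1 + 20·28432589·1 + 37·24427999·34 + 62·12477611·69 = 165502216693.
165502216693 mod 1734387929 = 735363438.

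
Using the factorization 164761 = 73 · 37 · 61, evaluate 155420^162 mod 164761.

29710

Mod 73: 155420 ≡ 3; by Fermat, exponent reduces to 162 mod 72 = 18; 3^18 ≡ 72 (mod 73).
Mod 37: 155420 ≡ 20; by Fermat, exponent reduces to 162 mod 36 = 18; 20^18 ≡ 36 (mod 37).
Mod 61: 155420 ≡ 53; by Fermat, exponent reduces to 162 mod 60 = 42; 53^42 ≡ 3 (mod 61).
Combine by CRT: x ≡ 72 (mod 73), x ≡ 36 (mod 37), x ≡ 3 (mod 61) ⇒ x ≡ 29710 (mod 164761).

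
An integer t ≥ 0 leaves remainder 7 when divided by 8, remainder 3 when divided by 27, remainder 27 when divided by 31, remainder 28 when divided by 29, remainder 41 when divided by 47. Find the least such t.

The moduli are pairwise coprime; N = 8·27·31·29·47 = 9126648.
N/8 = 1140831; 1140831 ≡ 7 (mod 8); 7·7 ≡ 1, so inverse 7.
N/27 = 338024; 338024 ≡ 11 (mod 27); 11·5 ≡ 1, so inverse 5.
N/31 = 294408; 294408 ≡ 1 (mod 31), inverse 1.
N/29 = 314712; 314712 ≡ 4 (mod 29); 4·22 ≡ 1, so inverse 22.
N/47 = 194184; 194184 ≡ 27 (mod 47); 27·7 ≡ 1, so inverse 7.
t ≡ 7·1140831·7 + 3·338024·5 + 27·294408·1 + 28·314712·22 + 41·194184·7 = 318513495.
318513495 mod 9126648 = 8207463.

8207463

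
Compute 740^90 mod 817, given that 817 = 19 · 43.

305

Mod 19: 740 ≡ 18; since 18 | 90, by Fermat 18^90 ≡ 1 (mod 19).
Mod 43: 740 ≡ 9; by Fermat, exponent reduces to 90 mod 42 = 6; 9^6 ≡ 4 (mod 43).
Combine by CRT: x ≡ 1 (mod 19), x ≡ 4 (mod 43) ⇒ x ≡ 305 (mod 817).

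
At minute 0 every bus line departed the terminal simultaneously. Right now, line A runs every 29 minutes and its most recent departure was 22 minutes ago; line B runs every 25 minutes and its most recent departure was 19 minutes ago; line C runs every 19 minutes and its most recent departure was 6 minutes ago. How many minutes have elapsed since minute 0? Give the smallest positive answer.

The moduli are pairwise coprime; N = 29·25·19 = 13775.
N/29 = 475; 475 ≡ 11 (mod 29); 11·8 ≡ 1, so inverse 8.
N/25 = 551; 551 ≡ 1 (mod 25), inverse 1.
N/19 = 725; 725 ≡ 3 (mod 19); 3·13 ≡ 1, so inverse 13.
t ≡ 22·475·8 + 19·551·1 + 6·725·13 = 150619.
150619 mod 13775 = 12869.

12869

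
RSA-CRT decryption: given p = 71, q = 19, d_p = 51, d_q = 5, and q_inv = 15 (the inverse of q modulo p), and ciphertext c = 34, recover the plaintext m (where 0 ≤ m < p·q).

m₁ = c^(d_p) mod p: c ≡ 34 (mod 71), and 34^51 mod 71 = 51.
m₂ = c^(d_q) mod q: c ≡ 15 (mod 19), and 15^5 mod 19 = 2.
h = q_inv·(m₁ − m₂) mod p = 15·(51 − 2) mod 71 = 25.
m = m₂ + h·q = 2 + 25·19 = 477.

477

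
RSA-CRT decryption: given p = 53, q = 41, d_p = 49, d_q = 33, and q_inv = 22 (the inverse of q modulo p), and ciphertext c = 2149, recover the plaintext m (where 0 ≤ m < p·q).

m₁ = c^(d_p) mod p: c ≡ 29 (mod 53), and 29^49 mod 53 = 6.
m₂ = c^(d_q) mod q: c ≡ 17 (mod 41), and 17^33 mod 41 = 19.
h = q_inv·(m₁ − m₂) mod p = 22·(6 − 19) mod 53 = 32.
m = m₂ + h·q = 19 + 32·41 = 1331.

1331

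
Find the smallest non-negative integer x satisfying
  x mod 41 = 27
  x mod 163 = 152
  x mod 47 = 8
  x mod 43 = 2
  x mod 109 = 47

From x ≡ 27 (mod 41) write x = 27 + 41t. Substituting into x ≡ 152 (mod 163) gives 41t ≡ 125 (mod 163), and since 41⁻¹ ≡ 4 (mod 163), t ≡ 11. Hence x ≡ 27 + 41·11 = 478 (mod 6683).
From x ≡ 478 (mod 6683) write x = 478 + 6683t. Substituting into x ≡ 8 (mod 47) gives 6683t ≡ 0 (mod 47), and since 9⁻¹ ≡ 21 (mod 47), t ≡ 0. Hence x ≡ 478 + 6683·0 = 478 (mod 314101).
From x ≡ 478 (mod 314101) write x = 478 + 314101t. Substituting into x ≡ 2 (mod 43) gives 314101t ≡ 40 (mod 43), and since 29⁻¹ ≡ 3 (mod 43), t ≡ 34. Hence x ≡ 478 + 314101·34 = 10679912 (mod 13506343).
From x ≡ 10679912 (mod 13506343) write x = 10679912 + 13506343t. Substituting into x ≡ 47 (mod 109) gives 13506343t ≡ 64 (mod 109), and since 44⁻¹ ≡ 57 (mod 109), t ≡ 51. Hence x ≡ 10679912 + 13506343·51 = 699503405 (mod 1472191387).

699503405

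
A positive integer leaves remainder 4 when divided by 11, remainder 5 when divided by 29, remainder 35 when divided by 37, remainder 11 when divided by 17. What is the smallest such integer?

86541

The moduli are pairwise coprime; N = 11·29·37·17 = 200651.
N/11 = 18241; 18241 ≡ 3 (mod 11); 3·4 ≡ 1, so inverse 4.
N/29 = 6919; 6919 ≡ 17 (mod 29); 17·12 ≡ 1, so inverse 12.
N/37 = 5423; 5423 ≡ 21 (mod 37); 21·30 ≡ 1, so inverse 30.
N/17 = 11803; 11803 ≡ 5 (mod 17); 5·7 ≡ 1, so inverse 7.
m ≡ 4·18241·4 + 5·6919·12 + 35·5423·30 + 11·11803·7 = 7309977.
7309977 mod 200651 = 86541.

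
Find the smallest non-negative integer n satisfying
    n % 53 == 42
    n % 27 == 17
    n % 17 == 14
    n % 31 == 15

From n ≡ 42 (mod 53) write n = 42 + 53t. Substituting into n ≡ 17 (mod 27) gives 53t ≡ 2 (mod 27), and since 26⁻¹ ≡ 26 (mod 27), t ≡ 25. Hence n ≡ 42 + 53·25 = 1367 (mod 1431).
From n ≡ 1367 (mod 1431) write n = 1367 + 1431t. Substituting into n ≡ 14 (mod 17) gives 1431t ≡ 7 (mod 17), and since 3⁻¹ ≡ 6 (mod 17), t ≡ 8. Hence n ≡ 1367 + 1431·8 = 12815 (mod 24327).
From n ≡ 12815 (mod 24327) write n = 12815 + 24327t. Substituting into n ≡ 15 (mod 31) gives 24327t ≡ 3 (mod 31), and since 23⁻¹ ≡ 27 (mod 31), t ≡ 19. Hence n ≡ 12815 + 24327·19 = 475028 (mod 754137).

475028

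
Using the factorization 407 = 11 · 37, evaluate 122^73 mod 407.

Mod 11: 122 ≡ 1; by Fermat, exponent reduces to 73 mod 10 = 3; 1^3 ≡ 1 (mod 11).
Mod 37: 122 ≡ 11; by Fermat, exponent reduces to 73 mod 36 = 1; 11^1 ≡ 11 (mod 37).
Combine by CRT: x ≡ 1 (mod 11), x ≡ 11 (mod 37) ⇒ x ≡ 122 (mod 407).

122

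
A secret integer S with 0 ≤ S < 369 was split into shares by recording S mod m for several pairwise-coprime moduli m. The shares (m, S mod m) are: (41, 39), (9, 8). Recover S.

80

From S ≡ 39 (mod 41) write S = 39 + 41t. Substituting into S ≡ 8 (mod 9) gives 41t ≡ 5 (mod 9), and since 5⁻¹ ≡ 2 (mod 9), t ≡ 1. Hence S ≡ 39 + 41·1 = 80 (mod 369).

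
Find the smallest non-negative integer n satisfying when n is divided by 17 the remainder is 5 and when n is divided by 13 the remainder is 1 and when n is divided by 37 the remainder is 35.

5955

The moduli are pairwise coprime; M = 17·13·37 = 8177.
M/17 = 481; 481 ≡ 5 (mod 17); 5·7 ≡ 1, so inverse 7.
M/13 = 629; 629 ≡ 5 (mod 13); 5·8 ≡ 1, so inverse 8.
M/37 = 221; 221 ≡ 36 (mod 37); 36·36 ≡ 1, so inverse 36.
n ≡ 5·481·7 + 1·629·8 + 35·221·36 = 300327.
300327 mod 8177 = 5955.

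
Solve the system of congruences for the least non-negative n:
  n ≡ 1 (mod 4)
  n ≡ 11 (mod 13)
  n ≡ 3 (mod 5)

193

The moduli are pairwise coprime; M = 4·13·5 = 260.
M/4 = 65; 65 ≡ 1 (mod 4), inverse 1.
M/13 = 20; 20 ≡ 7 (mod 13); 7·2 ≡ 1, so inverse 2.
M/5 = 52; 52 ≡ 2 (mod 5); 2·3 ≡ 1, so inverse 3.
n ≡ 1·65·1 + 11·20·2 + 3·52·3 = 973.
973 mod 260 = 193.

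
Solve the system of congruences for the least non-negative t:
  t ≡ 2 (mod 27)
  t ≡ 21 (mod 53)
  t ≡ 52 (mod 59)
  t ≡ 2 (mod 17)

71147

The moduli are pairwise coprime; N = 27·53·59·17 = 1435293.
N/27 = 53159; 53159 ≡ 23 (mod 27); 23·20 ≡ 1, so inverse 20.
N/53 = 27081; 27081 ≡ 51 (mod 53); 51·26 ≡ 1, so inverse 26.
N/59 = 24327; 24327 ≡ 19 (mod 59); 19·28 ≡ 1, so inverse 28.
N/17 = 84429; 84429 ≡ 7 (mod 17); 7·5 ≡ 1, so inverse 5.
t ≡ 2·53159·20 + 21·27081·26 + 52·24327·28 + 2·84429·5 = 53176988.
53176988 mod 1435293 = 71147.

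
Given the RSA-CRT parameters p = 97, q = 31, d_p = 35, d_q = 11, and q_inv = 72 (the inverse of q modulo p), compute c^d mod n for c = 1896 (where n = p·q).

2474

m₁ = c^(d_p) mod p: c ≡ 53 (mod 97), and 53^35 mod 97 = 49.
m₂ = c^(d_q) mod q: c ≡ 5 (mod 31), and 5^11 mod 31 = 25.
h = q_inv·(m₁ − m₂) mod p = 72·(49 − 25) mod 97 = 79.
m = m₂ + h·q = 25 + 79·31 = 2474.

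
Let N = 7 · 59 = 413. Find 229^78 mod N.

379

Mod 7: 229 ≡ 5; since 6 | 78, by Fermat 5^78 ≡ 1 (mod 7).
Mod 59: 229 ≡ 52; by Fermat, exponent reduces to 78 mod 58 = 20; 52^20 ≡ 25 (mod 59).
Combine by CRT: x ≡ 1 (mod 7), x ≡ 25 (mod 59) ⇒ x ≡ 379 (mod 413).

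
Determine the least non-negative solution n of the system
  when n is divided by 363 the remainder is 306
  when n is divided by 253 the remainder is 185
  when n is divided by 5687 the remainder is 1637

64194

gcd(363, 253) = 11 and 11 | (185 − 306), so the pair is consistent; merging gives n ≡ 5751 (mod 8349), where 8349 = lcm(363, 253).
gcd(8349, 5687) = 121 and 121 | (1637 − 5751), so the pair is consistent; merging gives n ≡ 64194 (mod 392403), where 392403 = lcm(8349, 5687).
The solution is unique modulo lcm(363, 253, 5687) = 392403.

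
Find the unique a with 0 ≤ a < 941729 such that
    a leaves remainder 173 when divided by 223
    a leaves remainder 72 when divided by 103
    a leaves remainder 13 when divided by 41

663598

From a ≡ 173 (mod 223) write a = 173 + 223t. Substituting into a ≡ 72 (mod 103) gives 223t ≡ 2 (mod 103), and since 17⁻¹ ≡ 97 (mod 103), t ≡ 91. Hence a ≡ 173 + 223·91 = 20466 (mod 22969).
From a ≡ 20466 (mod 22969) write a = 20466 + 22969t. Substituting into a ≡ 13 (mod 41) gives 22969t ≡ 6 (mod 41), and since 9⁻¹ ≡ 32 (mod 41), t ≡ 28. Hence a ≡ 20466 + 22969·28 = 663598 (mod 941729).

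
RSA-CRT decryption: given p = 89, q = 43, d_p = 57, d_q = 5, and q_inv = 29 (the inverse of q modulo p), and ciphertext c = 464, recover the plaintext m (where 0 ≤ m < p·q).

m₁ = c^(d_p) mod p: c ≡ 19 (mod 89), and 19^57 mod 89 = 29.
m₂ = c^(d_q) mod q: c ≡ 34 (mod 43), and 34^5 mod 43 = 33.
h = q_inv·(m₁ − m₂) mod p = 29·(29 − 33) mod 89 = 62.
m = m₂ + h·q = 33 + 62·43 = 2699.

2699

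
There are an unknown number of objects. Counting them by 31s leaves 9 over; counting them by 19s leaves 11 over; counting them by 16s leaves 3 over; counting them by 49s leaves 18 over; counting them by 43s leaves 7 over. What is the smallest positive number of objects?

9670707

The moduli are pairwise coprime; M = 31·19·16·49·43 = 19856368.
M/31 = 640528; 640528 ≡ 6 (mod 31); 6·26 ≡ 1, so inverse 26.
M/19 = 1045072; 1045072 ≡ 15 (mod 19); 15·14 ≡ 1, so inverse 14.
M/16 = 1241023; 1241023 ≡ 15 (mod 16); 15·15 ≡ 1, so inverse 15.
M/49 = 405232; 405232 ≡ 2 (mod 49); 2·25 ≡ 1, so inverse 25.
M/43 = 461776; 461776 ≡ 42 (mod 43); 42·42 ≡ 1, so inverse 42.
N ≡ 9·640528·26 + 11·1045072·14 + 3·1241023·15 + 18·405232·25 + 7·461776·42 = 684787219.
684787219 mod 19856368 = 9670707.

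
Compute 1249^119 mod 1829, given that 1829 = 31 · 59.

410

Mod 31: 1249 ≡ 9; by Fermat, exponent reduces to 119 mod 30 = 29; 9^29 ≡ 7 (mod 31).
Mod 59: 1249 ≡ 10; by Fermat, exponent reduces to 119 mod 58 = 3; 10^3 ≡ 56 (mod 59).
Combine by CRT: x ≡ 7 (mod 31), x ≡ 56 (mod 59) ⇒ x ≡ 410 (mod 1829).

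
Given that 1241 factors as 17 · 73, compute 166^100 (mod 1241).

290

Mod 17: 166 ≡ 13; by Fermat, exponent reduces to 100 mod 16 = 4; 13^4 ≡ 1 (mod 17).
Mod 73: 166 ≡ 20; by Fermat, exponent reduces to 100 mod 72 = 28; 20^28 ≡ 71 (mod 73).
Combine by CRT: x ≡ 1 (mod 17), x ≡ 71 (mod 73) ⇒ x ≡ 290 (mod 1241).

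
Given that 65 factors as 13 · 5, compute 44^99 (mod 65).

34

Mod 13: 44 ≡ 5; by Fermat, exponent reduces to 99 mod 12 = 3; 5^3 ≡ 8 (mod 13).
Mod 5: 44 ≡ 4; by Fermat, exponent reduces to 99 mod 4 = 3; 4^3 ≡ 4 (mod 5).
Combine by CRT: x ≡ 8 (mod 13), x ≡ 4 (mod 5) ⇒ x ≡ 34 (mod 65).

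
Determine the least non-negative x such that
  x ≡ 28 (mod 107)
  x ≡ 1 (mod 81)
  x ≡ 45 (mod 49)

46252

Combine the congruences pairwise.
From x ≡ 28 (mod 107) write x = 28 + 107t. Substituting into x ≡ 1 (mod 81) gives 107t ≡ 54 (mod 81), and since 26⁻¹ ≡ 53 (mod 81), t ≡ 27. Hence x ≡ 28 + 107·27 = 2917 (mod 8667).
From x ≡ 2917 (mod 8667) write x = 2917 + 8667t. Substituting into x ≡ 45 (mod 49) gives 8667t ≡ 19 (mod 49), and since 43⁻¹ ≡ 8 (mod 49), t ≡ 5. Hence x ≡ 2917 + 8667·5 = 46252 (mod 424683).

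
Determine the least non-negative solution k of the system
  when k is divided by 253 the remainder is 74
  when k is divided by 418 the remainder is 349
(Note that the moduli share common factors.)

gcd(253, 418) = 11 and 11 | (349 − 74), so the pair is consistent; merging gives k ≡ 2857 (mod 9614), where 9614 = lcm(253, 418).
The solution is unique modulo lcm(253, 418) = 9614.

2857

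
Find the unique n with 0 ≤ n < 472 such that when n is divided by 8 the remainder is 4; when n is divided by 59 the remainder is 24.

From n ≡ 4 (mod 8) write n = 4 + 8t. Substituting into n ≡ 24 (mod 59) gives 8t ≡ 20 (mod 59), and since 8⁻¹ ≡ 37 (mod 59), t ≡ 32. Hence n ≡ 4 + 8·32 = 260 (mod 472).

260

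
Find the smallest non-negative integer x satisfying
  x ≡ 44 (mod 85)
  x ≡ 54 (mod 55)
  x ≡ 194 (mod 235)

35914

gcd(85, 55) = 5 and 5 | (54 − 44), so the pair is consistent; merging gives x ≡ 384 (mod 935), where 935 = lcm(85, 55).
gcd(935, 235) = 5 and 5 | (194 − 384), so the pair is consistent; merging gives x ≡ 35914 (mod 43945), where 43945 = lcm(935, 235).
The solution is unique modulo lcm(85, 55, 235) = 43945.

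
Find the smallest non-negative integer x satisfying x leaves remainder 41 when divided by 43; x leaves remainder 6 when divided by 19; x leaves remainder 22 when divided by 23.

9544

The moduli are pairwise coprime; N = 43·19·23 = 18791.
N/43 = 437; 437 ≡ 7 (mod 43); 7·37 ≡ 1, so inverse 37.
N/19 = 989; 989 ≡ 1 (mod 19), inverse 1.
N/23 = 817; 817 ≡ 12 (mod 23); 12·2 ≡ 1, so inverse 2.
x ≡ 41·437·37 + 6·989·1 + 22·817·2 = 704811.
704811 mod 18791 = 9544.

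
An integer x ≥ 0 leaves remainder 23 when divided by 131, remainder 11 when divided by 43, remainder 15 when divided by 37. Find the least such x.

185126

The moduli are pairwise coprime; N = 131·43·37 = 208421.
N/131 = 1591; 1591 ≡ 19 (mod 131); 19·69 ≡ 1, so inverse 69.
N/43 = 4847; 4847 ≡ 31 (mod 43); 31·25 ≡ 1, so inverse 25.
N/37 = 5633; 5633 ≡ 9 (mod 37); 9·33 ≡ 1, so inverse 33.
x ≡ 23·1591·69 + 11·4847·25 + 15·5633·33 = 6646177.
6646177 mod 208421 = 185126.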